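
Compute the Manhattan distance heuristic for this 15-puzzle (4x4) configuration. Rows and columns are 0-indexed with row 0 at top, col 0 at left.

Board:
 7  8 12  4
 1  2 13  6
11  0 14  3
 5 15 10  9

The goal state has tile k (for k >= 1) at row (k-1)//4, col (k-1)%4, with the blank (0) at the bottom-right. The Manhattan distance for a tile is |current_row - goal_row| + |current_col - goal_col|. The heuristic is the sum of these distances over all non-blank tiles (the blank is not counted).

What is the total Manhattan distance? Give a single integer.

Answer: 33

Derivation:
Tile 7: (0,0)->(1,2) = 3
Tile 8: (0,1)->(1,3) = 3
Tile 12: (0,2)->(2,3) = 3
Tile 4: (0,3)->(0,3) = 0
Tile 1: (1,0)->(0,0) = 1
Tile 2: (1,1)->(0,1) = 1
Tile 13: (1,2)->(3,0) = 4
Tile 6: (1,3)->(1,1) = 2
Tile 11: (2,0)->(2,2) = 2
Tile 14: (2,2)->(3,1) = 2
Tile 3: (2,3)->(0,2) = 3
Tile 5: (3,0)->(1,0) = 2
Tile 15: (3,1)->(3,2) = 1
Tile 10: (3,2)->(2,1) = 2
Tile 9: (3,3)->(2,0) = 4
Sum: 3 + 3 + 3 + 0 + 1 + 1 + 4 + 2 + 2 + 2 + 3 + 2 + 1 + 2 + 4 = 33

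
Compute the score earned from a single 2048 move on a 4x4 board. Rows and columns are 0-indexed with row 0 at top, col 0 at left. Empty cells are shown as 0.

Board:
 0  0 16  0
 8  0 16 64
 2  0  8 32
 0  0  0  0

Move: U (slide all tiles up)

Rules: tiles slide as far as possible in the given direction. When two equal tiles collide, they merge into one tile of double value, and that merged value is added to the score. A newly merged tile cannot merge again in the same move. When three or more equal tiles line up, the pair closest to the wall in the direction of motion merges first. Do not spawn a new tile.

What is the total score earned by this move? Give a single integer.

Slide up:
col 0: [0, 8, 2, 0] -> [8, 2, 0, 0]  score +0 (running 0)
col 1: [0, 0, 0, 0] -> [0, 0, 0, 0]  score +0 (running 0)
col 2: [16, 16, 8, 0] -> [32, 8, 0, 0]  score +32 (running 32)
col 3: [0, 64, 32, 0] -> [64, 32, 0, 0]  score +0 (running 32)
Board after move:
 8  0 32 64
 2  0  8 32
 0  0  0  0
 0  0  0  0

Answer: 32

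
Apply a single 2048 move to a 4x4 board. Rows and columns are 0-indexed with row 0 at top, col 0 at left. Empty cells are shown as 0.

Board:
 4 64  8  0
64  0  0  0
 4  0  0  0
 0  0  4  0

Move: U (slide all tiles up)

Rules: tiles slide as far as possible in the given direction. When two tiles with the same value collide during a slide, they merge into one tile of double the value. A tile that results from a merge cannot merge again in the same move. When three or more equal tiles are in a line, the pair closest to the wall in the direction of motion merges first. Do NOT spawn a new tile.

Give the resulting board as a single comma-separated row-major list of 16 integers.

Slide up:
col 0: [4, 64, 4, 0] -> [4, 64, 4, 0]
col 1: [64, 0, 0, 0] -> [64, 0, 0, 0]
col 2: [8, 0, 0, 4] -> [8, 4, 0, 0]
col 3: [0, 0, 0, 0] -> [0, 0, 0, 0]

Answer: 4, 64, 8, 0, 64, 0, 4, 0, 4, 0, 0, 0, 0, 0, 0, 0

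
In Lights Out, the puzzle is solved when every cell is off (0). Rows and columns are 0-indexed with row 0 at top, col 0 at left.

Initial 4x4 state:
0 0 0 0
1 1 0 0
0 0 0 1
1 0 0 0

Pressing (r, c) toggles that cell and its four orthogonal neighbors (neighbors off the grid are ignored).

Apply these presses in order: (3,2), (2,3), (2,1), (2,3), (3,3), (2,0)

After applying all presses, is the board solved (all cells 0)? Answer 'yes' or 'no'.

After press 1 at (3,2):
0 0 0 0
1 1 0 0
0 0 1 1
1 1 1 1

After press 2 at (2,3):
0 0 0 0
1 1 0 1
0 0 0 0
1 1 1 0

After press 3 at (2,1):
0 0 0 0
1 0 0 1
1 1 1 0
1 0 1 0

After press 4 at (2,3):
0 0 0 0
1 0 0 0
1 1 0 1
1 0 1 1

After press 5 at (3,3):
0 0 0 0
1 0 0 0
1 1 0 0
1 0 0 0

After press 6 at (2,0):
0 0 0 0
0 0 0 0
0 0 0 0
0 0 0 0

Lights still on: 0

Answer: yes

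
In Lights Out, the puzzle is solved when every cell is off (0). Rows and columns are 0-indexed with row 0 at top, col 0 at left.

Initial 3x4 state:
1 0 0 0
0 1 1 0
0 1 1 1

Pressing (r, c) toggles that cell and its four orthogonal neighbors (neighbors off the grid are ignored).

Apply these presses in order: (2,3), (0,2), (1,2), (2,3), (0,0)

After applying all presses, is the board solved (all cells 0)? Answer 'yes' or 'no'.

After press 1 at (2,3):
1 0 0 0
0 1 1 1
0 1 0 0

After press 2 at (0,2):
1 1 1 1
0 1 0 1
0 1 0 0

After press 3 at (1,2):
1 1 0 1
0 0 1 0
0 1 1 0

After press 4 at (2,3):
1 1 0 1
0 0 1 1
0 1 0 1

After press 5 at (0,0):
0 0 0 1
1 0 1 1
0 1 0 1

Lights still on: 6

Answer: no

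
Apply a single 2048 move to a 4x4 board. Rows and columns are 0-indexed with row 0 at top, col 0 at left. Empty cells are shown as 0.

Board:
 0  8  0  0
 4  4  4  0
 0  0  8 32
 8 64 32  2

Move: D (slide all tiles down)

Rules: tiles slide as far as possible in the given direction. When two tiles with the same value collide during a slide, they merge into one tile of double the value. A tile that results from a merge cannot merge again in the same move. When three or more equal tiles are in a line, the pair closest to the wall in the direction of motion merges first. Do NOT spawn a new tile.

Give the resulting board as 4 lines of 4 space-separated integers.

Answer:  0  0  0  0
 0  8  4  0
 4  4  8 32
 8 64 32  2

Derivation:
Slide down:
col 0: [0, 4, 0, 8] -> [0, 0, 4, 8]
col 1: [8, 4, 0, 64] -> [0, 8, 4, 64]
col 2: [0, 4, 8, 32] -> [0, 4, 8, 32]
col 3: [0, 0, 32, 2] -> [0, 0, 32, 2]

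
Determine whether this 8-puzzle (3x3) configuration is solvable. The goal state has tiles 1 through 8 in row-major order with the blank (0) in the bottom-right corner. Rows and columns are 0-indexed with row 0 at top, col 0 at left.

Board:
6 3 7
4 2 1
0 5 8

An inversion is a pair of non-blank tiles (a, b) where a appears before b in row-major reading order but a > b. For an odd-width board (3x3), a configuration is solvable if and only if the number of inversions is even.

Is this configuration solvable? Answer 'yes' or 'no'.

Answer: yes

Derivation:
Inversions (pairs i<j in row-major order where tile[i] > tile[j] > 0): 14
14 is even, so the puzzle is solvable.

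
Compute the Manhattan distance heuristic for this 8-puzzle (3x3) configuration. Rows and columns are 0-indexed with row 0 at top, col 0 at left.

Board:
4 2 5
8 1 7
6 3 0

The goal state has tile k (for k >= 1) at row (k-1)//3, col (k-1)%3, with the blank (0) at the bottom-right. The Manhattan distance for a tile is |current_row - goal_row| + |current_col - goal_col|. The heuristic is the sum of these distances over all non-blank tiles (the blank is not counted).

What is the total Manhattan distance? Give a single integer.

Tile 4: at (0,0), goal (1,0), distance |0-1|+|0-0| = 1
Tile 2: at (0,1), goal (0,1), distance |0-0|+|1-1| = 0
Tile 5: at (0,2), goal (1,1), distance |0-1|+|2-1| = 2
Tile 8: at (1,0), goal (2,1), distance |1-2|+|0-1| = 2
Tile 1: at (1,1), goal (0,0), distance |1-0|+|1-0| = 2
Tile 7: at (1,2), goal (2,0), distance |1-2|+|2-0| = 3
Tile 6: at (2,0), goal (1,2), distance |2-1|+|0-2| = 3
Tile 3: at (2,1), goal (0,2), distance |2-0|+|1-2| = 3
Sum: 1 + 0 + 2 + 2 + 2 + 3 + 3 + 3 = 16

Answer: 16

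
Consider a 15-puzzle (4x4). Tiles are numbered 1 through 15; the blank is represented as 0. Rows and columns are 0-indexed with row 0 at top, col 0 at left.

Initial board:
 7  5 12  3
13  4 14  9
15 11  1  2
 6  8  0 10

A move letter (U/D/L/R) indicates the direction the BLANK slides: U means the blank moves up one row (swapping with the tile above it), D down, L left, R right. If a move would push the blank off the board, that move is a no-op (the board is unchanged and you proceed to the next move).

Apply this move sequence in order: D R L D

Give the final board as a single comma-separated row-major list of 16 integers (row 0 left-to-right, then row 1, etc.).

After move 1 (D):
 7  5 12  3
13  4 14  9
15 11  1  2
 6  8  0 10

After move 2 (R):
 7  5 12  3
13  4 14  9
15 11  1  2
 6  8 10  0

After move 3 (L):
 7  5 12  3
13  4 14  9
15 11  1  2
 6  8  0 10

After move 4 (D):
 7  5 12  3
13  4 14  9
15 11  1  2
 6  8  0 10

Answer: 7, 5, 12, 3, 13, 4, 14, 9, 15, 11, 1, 2, 6, 8, 0, 10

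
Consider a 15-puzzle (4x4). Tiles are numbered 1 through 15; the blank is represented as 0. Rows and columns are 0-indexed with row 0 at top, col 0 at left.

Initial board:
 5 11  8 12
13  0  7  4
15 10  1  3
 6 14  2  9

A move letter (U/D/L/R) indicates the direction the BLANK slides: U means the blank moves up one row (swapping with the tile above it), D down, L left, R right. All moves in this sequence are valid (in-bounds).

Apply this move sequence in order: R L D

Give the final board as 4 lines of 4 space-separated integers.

After move 1 (R):
 5 11  8 12
13  7  0  4
15 10  1  3
 6 14  2  9

After move 2 (L):
 5 11  8 12
13  0  7  4
15 10  1  3
 6 14  2  9

After move 3 (D):
 5 11  8 12
13 10  7  4
15  0  1  3
 6 14  2  9

Answer:  5 11  8 12
13 10  7  4
15  0  1  3
 6 14  2  9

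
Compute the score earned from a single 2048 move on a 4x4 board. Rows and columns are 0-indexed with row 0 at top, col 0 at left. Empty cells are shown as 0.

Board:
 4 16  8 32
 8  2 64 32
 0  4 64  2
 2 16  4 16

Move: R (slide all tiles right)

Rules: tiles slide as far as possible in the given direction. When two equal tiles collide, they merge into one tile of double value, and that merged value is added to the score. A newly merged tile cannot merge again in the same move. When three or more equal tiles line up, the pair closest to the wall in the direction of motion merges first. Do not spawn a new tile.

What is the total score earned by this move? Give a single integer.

Slide right:
row 0: [4, 16, 8, 32] -> [4, 16, 8, 32]  score +0 (running 0)
row 1: [8, 2, 64, 32] -> [8, 2, 64, 32]  score +0 (running 0)
row 2: [0, 4, 64, 2] -> [0, 4, 64, 2]  score +0 (running 0)
row 3: [2, 16, 4, 16] -> [2, 16, 4, 16]  score +0 (running 0)
Board after move:
 4 16  8 32
 8  2 64 32
 0  4 64  2
 2 16  4 16

Answer: 0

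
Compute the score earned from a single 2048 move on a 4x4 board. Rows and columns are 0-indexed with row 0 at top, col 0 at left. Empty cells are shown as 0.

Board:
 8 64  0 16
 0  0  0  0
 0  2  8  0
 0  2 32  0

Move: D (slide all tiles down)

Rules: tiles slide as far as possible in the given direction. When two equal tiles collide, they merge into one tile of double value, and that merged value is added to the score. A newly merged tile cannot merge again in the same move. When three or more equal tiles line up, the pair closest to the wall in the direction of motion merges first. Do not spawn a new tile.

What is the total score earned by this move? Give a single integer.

Answer: 4

Derivation:
Slide down:
col 0: [8, 0, 0, 0] -> [0, 0, 0, 8]  score +0 (running 0)
col 1: [64, 0, 2, 2] -> [0, 0, 64, 4]  score +4 (running 4)
col 2: [0, 0, 8, 32] -> [0, 0, 8, 32]  score +0 (running 4)
col 3: [16, 0, 0, 0] -> [0, 0, 0, 16]  score +0 (running 4)
Board after move:
 0  0  0  0
 0  0  0  0
 0 64  8  0
 8  4 32 16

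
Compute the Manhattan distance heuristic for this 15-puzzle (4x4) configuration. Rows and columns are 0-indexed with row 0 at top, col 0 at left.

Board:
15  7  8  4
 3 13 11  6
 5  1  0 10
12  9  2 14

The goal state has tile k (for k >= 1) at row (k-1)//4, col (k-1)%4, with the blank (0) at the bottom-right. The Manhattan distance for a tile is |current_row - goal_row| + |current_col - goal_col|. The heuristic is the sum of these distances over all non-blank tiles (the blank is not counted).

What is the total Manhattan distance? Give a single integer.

Answer: 36

Derivation:
Tile 15: at (0,0), goal (3,2), distance |0-3|+|0-2| = 5
Tile 7: at (0,1), goal (1,2), distance |0-1|+|1-2| = 2
Tile 8: at (0,2), goal (1,3), distance |0-1|+|2-3| = 2
Tile 4: at (0,3), goal (0,3), distance |0-0|+|3-3| = 0
Tile 3: at (1,0), goal (0,2), distance |1-0|+|0-2| = 3
Tile 13: at (1,1), goal (3,0), distance |1-3|+|1-0| = 3
Tile 11: at (1,2), goal (2,2), distance |1-2|+|2-2| = 1
Tile 6: at (1,3), goal (1,1), distance |1-1|+|3-1| = 2
Tile 5: at (2,0), goal (1,0), distance |2-1|+|0-0| = 1
Tile 1: at (2,1), goal (0,0), distance |2-0|+|1-0| = 3
Tile 10: at (2,3), goal (2,1), distance |2-2|+|3-1| = 2
Tile 12: at (3,0), goal (2,3), distance |3-2|+|0-3| = 4
Tile 9: at (3,1), goal (2,0), distance |3-2|+|1-0| = 2
Tile 2: at (3,2), goal (0,1), distance |3-0|+|2-1| = 4
Tile 14: at (3,3), goal (3,1), distance |3-3|+|3-1| = 2
Sum: 5 + 2 + 2 + 0 + 3 + 3 + 1 + 2 + 1 + 3 + 2 + 4 + 2 + 4 + 2 = 36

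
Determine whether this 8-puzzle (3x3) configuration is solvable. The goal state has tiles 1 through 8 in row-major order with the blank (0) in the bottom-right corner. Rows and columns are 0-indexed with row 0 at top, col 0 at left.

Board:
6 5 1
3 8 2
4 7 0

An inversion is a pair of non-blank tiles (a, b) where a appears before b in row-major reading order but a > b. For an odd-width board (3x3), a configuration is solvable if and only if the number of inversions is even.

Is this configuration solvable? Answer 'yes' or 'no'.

Inversions (pairs i<j in row-major order where tile[i] > tile[j] > 0): 13
13 is odd, so the puzzle is not solvable.

Answer: no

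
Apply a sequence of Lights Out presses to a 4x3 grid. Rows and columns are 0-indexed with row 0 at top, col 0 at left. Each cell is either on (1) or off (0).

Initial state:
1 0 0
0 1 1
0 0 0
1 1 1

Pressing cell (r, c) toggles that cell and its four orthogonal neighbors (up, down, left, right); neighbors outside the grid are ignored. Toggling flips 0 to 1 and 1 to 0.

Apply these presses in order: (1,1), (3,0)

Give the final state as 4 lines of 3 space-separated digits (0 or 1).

After press 1 at (1,1):
1 1 0
1 0 0
0 1 0
1 1 1

After press 2 at (3,0):
1 1 0
1 0 0
1 1 0
0 0 1

Answer: 1 1 0
1 0 0
1 1 0
0 0 1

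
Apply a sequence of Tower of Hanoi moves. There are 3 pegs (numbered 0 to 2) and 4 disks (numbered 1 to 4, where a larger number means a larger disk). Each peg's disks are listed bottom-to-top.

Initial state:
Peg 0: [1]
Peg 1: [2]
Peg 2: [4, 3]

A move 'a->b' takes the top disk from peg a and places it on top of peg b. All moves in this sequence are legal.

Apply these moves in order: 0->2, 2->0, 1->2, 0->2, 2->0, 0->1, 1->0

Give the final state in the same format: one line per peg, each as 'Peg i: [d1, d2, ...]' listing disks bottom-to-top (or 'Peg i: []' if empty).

After move 1 (0->2):
Peg 0: []
Peg 1: [2]
Peg 2: [4, 3, 1]

After move 2 (2->0):
Peg 0: [1]
Peg 1: [2]
Peg 2: [4, 3]

After move 3 (1->2):
Peg 0: [1]
Peg 1: []
Peg 2: [4, 3, 2]

After move 4 (0->2):
Peg 0: []
Peg 1: []
Peg 2: [4, 3, 2, 1]

After move 5 (2->0):
Peg 0: [1]
Peg 1: []
Peg 2: [4, 3, 2]

After move 6 (0->1):
Peg 0: []
Peg 1: [1]
Peg 2: [4, 3, 2]

After move 7 (1->0):
Peg 0: [1]
Peg 1: []
Peg 2: [4, 3, 2]

Answer: Peg 0: [1]
Peg 1: []
Peg 2: [4, 3, 2]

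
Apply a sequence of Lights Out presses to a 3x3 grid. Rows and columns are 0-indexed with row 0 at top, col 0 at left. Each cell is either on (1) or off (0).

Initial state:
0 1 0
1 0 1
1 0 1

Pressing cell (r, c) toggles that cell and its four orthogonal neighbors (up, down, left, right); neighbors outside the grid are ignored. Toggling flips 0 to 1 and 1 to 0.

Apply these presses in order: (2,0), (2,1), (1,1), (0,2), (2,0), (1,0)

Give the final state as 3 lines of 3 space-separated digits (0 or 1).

Answer: 1 1 1
1 1 1
1 0 0

Derivation:
After press 1 at (2,0):
0 1 0
0 0 1
0 1 1

After press 2 at (2,1):
0 1 0
0 1 1
1 0 0

After press 3 at (1,1):
0 0 0
1 0 0
1 1 0

After press 4 at (0,2):
0 1 1
1 0 1
1 1 0

After press 5 at (2,0):
0 1 1
0 0 1
0 0 0

After press 6 at (1,0):
1 1 1
1 1 1
1 0 0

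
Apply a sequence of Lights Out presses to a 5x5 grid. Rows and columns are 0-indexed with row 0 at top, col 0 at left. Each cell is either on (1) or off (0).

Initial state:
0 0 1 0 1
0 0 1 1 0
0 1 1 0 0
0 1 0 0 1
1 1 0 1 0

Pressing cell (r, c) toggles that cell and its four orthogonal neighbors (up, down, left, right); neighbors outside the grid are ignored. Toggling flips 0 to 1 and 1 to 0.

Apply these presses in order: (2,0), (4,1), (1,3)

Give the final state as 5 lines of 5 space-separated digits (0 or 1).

After press 1 at (2,0):
0 0 1 0 1
1 0 1 1 0
1 0 1 0 0
1 1 0 0 1
1 1 0 1 0

After press 2 at (4,1):
0 0 1 0 1
1 0 1 1 0
1 0 1 0 0
1 0 0 0 1
0 0 1 1 0

After press 3 at (1,3):
0 0 1 1 1
1 0 0 0 1
1 0 1 1 0
1 0 0 0 1
0 0 1 1 0

Answer: 0 0 1 1 1
1 0 0 0 1
1 0 1 1 0
1 0 0 0 1
0 0 1 1 0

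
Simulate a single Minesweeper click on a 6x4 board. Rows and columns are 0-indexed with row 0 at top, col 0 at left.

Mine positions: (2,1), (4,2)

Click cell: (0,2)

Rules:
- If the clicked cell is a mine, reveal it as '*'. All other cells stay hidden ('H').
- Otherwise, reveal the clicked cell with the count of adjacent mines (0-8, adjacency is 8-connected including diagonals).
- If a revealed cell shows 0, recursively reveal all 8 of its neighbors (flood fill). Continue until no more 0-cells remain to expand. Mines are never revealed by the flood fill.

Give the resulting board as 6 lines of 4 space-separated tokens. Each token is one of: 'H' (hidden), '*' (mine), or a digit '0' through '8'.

0 0 0 0
1 1 1 0
H H 1 0
H H 2 1
H H H H
H H H H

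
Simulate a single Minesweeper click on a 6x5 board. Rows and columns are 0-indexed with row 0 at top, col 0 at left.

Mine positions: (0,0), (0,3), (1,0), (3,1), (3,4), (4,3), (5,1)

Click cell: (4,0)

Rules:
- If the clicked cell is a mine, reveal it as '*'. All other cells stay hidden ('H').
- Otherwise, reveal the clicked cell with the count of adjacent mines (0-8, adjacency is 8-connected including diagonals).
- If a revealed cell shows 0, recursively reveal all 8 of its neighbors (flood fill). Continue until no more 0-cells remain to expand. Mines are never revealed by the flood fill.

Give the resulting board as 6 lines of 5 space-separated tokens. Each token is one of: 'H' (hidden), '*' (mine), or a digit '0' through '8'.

H H H H H
H H H H H
H H H H H
H H H H H
2 H H H H
H H H H H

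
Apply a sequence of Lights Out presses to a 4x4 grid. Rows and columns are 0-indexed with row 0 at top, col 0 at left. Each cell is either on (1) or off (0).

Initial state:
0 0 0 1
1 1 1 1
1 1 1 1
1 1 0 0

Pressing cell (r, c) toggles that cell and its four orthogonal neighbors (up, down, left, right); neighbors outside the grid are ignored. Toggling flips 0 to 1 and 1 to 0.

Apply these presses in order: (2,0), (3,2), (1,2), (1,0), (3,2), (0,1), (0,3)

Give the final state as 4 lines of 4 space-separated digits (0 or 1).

Answer: 0 1 1 0
1 0 0 1
1 0 0 1
0 1 0 0

Derivation:
After press 1 at (2,0):
0 0 0 1
0 1 1 1
0 0 1 1
0 1 0 0

After press 2 at (3,2):
0 0 0 1
0 1 1 1
0 0 0 1
0 0 1 1

After press 3 at (1,2):
0 0 1 1
0 0 0 0
0 0 1 1
0 0 1 1

After press 4 at (1,0):
1 0 1 1
1 1 0 0
1 0 1 1
0 0 1 1

After press 5 at (3,2):
1 0 1 1
1 1 0 0
1 0 0 1
0 1 0 0

After press 6 at (0,1):
0 1 0 1
1 0 0 0
1 0 0 1
0 1 0 0

After press 7 at (0,3):
0 1 1 0
1 0 0 1
1 0 0 1
0 1 0 0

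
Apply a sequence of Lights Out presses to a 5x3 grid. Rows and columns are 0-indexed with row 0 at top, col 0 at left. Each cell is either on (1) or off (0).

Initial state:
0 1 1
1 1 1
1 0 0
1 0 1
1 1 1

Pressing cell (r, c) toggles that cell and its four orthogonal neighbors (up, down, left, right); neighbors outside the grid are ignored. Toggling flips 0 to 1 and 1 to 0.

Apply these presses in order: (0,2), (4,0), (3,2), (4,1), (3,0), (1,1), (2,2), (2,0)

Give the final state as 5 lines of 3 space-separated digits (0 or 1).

Answer: 0 1 0
1 0 0
1 1 0
0 1 1
0 1 1

Derivation:
After press 1 at (0,2):
0 0 0
1 1 0
1 0 0
1 0 1
1 1 1

After press 2 at (4,0):
0 0 0
1 1 0
1 0 0
0 0 1
0 0 1

After press 3 at (3,2):
0 0 0
1 1 0
1 0 1
0 1 0
0 0 0

After press 4 at (4,1):
0 0 0
1 1 0
1 0 1
0 0 0
1 1 1

After press 5 at (3,0):
0 0 0
1 1 0
0 0 1
1 1 0
0 1 1

After press 6 at (1,1):
0 1 0
0 0 1
0 1 1
1 1 0
0 1 1

After press 7 at (2,2):
0 1 0
0 0 0
0 0 0
1 1 1
0 1 1

After press 8 at (2,0):
0 1 0
1 0 0
1 1 0
0 1 1
0 1 1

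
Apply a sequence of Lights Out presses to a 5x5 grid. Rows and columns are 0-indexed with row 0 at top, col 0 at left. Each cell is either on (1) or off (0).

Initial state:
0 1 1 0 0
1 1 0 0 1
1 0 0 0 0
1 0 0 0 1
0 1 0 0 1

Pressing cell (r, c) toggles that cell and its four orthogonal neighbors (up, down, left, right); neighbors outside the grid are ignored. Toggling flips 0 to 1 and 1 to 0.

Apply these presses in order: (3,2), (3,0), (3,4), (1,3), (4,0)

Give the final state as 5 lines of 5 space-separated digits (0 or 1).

Answer: 0 1 1 1 0
1 1 1 1 0
0 0 1 1 1
1 0 1 0 0
0 0 1 0 0

Derivation:
After press 1 at (3,2):
0 1 1 0 0
1 1 0 0 1
1 0 1 0 0
1 1 1 1 1
0 1 1 0 1

After press 2 at (3,0):
0 1 1 0 0
1 1 0 0 1
0 0 1 0 0
0 0 1 1 1
1 1 1 0 1

After press 3 at (3,4):
0 1 1 0 0
1 1 0 0 1
0 0 1 0 1
0 0 1 0 0
1 1 1 0 0

After press 4 at (1,3):
0 1 1 1 0
1 1 1 1 0
0 0 1 1 1
0 0 1 0 0
1 1 1 0 0

After press 5 at (4,0):
0 1 1 1 0
1 1 1 1 0
0 0 1 1 1
1 0 1 0 0
0 0 1 0 0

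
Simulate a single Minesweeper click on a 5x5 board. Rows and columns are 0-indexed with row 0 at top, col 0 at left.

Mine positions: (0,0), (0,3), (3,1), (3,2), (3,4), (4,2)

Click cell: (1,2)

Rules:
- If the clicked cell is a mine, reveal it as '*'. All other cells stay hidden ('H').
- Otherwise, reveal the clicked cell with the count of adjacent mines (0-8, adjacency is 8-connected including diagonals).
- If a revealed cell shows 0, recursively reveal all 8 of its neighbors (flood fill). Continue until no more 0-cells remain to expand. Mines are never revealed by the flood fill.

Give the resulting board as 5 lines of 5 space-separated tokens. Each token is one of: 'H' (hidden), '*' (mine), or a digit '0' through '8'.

H H H H H
H H 1 H H
H H H H H
H H H H H
H H H H H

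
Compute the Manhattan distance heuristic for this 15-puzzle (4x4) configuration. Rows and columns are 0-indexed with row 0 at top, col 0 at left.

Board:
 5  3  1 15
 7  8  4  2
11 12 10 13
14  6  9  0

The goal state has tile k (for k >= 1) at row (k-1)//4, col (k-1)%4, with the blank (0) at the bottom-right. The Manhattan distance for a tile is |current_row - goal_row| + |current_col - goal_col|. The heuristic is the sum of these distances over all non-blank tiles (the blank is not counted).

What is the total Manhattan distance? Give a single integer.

Answer: 32

Derivation:
Tile 5: at (0,0), goal (1,0), distance |0-1|+|0-0| = 1
Tile 3: at (0,1), goal (0,2), distance |0-0|+|1-2| = 1
Tile 1: at (0,2), goal (0,0), distance |0-0|+|2-0| = 2
Tile 15: at (0,3), goal (3,2), distance |0-3|+|3-2| = 4
Tile 7: at (1,0), goal (1,2), distance |1-1|+|0-2| = 2
Tile 8: at (1,1), goal (1,3), distance |1-1|+|1-3| = 2
Tile 4: at (1,2), goal (0,3), distance |1-0|+|2-3| = 2
Tile 2: at (1,3), goal (0,1), distance |1-0|+|3-1| = 3
Tile 11: at (2,0), goal (2,2), distance |2-2|+|0-2| = 2
Tile 12: at (2,1), goal (2,3), distance |2-2|+|1-3| = 2
Tile 10: at (2,2), goal (2,1), distance |2-2|+|2-1| = 1
Tile 13: at (2,3), goal (3,0), distance |2-3|+|3-0| = 4
Tile 14: at (3,0), goal (3,1), distance |3-3|+|0-1| = 1
Tile 6: at (3,1), goal (1,1), distance |3-1|+|1-1| = 2
Tile 9: at (3,2), goal (2,0), distance |3-2|+|2-0| = 3
Sum: 1 + 1 + 2 + 4 + 2 + 2 + 2 + 3 + 2 + 2 + 1 + 4 + 1 + 2 + 3 = 32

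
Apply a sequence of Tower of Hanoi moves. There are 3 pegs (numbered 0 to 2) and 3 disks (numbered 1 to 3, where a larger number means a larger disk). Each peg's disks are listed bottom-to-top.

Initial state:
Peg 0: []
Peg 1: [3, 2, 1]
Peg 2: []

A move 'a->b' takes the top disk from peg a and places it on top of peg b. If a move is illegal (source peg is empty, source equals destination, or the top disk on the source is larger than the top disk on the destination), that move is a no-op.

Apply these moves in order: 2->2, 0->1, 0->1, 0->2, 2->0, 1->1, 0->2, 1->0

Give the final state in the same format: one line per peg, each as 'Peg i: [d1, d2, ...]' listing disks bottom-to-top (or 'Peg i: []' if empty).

After move 1 (2->2):
Peg 0: []
Peg 1: [3, 2, 1]
Peg 2: []

After move 2 (0->1):
Peg 0: []
Peg 1: [3, 2, 1]
Peg 2: []

After move 3 (0->1):
Peg 0: []
Peg 1: [3, 2, 1]
Peg 2: []

After move 4 (0->2):
Peg 0: []
Peg 1: [3, 2, 1]
Peg 2: []

After move 5 (2->0):
Peg 0: []
Peg 1: [3, 2, 1]
Peg 2: []

After move 6 (1->1):
Peg 0: []
Peg 1: [3, 2, 1]
Peg 2: []

After move 7 (0->2):
Peg 0: []
Peg 1: [3, 2, 1]
Peg 2: []

After move 8 (1->0):
Peg 0: [1]
Peg 1: [3, 2]
Peg 2: []

Answer: Peg 0: [1]
Peg 1: [3, 2]
Peg 2: []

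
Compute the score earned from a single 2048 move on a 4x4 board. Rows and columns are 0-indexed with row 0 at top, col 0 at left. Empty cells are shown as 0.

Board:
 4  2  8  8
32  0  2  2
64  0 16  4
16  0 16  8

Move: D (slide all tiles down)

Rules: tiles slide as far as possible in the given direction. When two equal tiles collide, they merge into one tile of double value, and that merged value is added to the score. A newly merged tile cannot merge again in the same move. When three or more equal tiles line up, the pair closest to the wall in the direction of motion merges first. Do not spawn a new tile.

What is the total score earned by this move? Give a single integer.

Slide down:
col 0: [4, 32, 64, 16] -> [4, 32, 64, 16]  score +0 (running 0)
col 1: [2, 0, 0, 0] -> [0, 0, 0, 2]  score +0 (running 0)
col 2: [8, 2, 16, 16] -> [0, 8, 2, 32]  score +32 (running 32)
col 3: [8, 2, 4, 8] -> [8, 2, 4, 8]  score +0 (running 32)
Board after move:
 4  0  0  8
32  0  8  2
64  0  2  4
16  2 32  8

Answer: 32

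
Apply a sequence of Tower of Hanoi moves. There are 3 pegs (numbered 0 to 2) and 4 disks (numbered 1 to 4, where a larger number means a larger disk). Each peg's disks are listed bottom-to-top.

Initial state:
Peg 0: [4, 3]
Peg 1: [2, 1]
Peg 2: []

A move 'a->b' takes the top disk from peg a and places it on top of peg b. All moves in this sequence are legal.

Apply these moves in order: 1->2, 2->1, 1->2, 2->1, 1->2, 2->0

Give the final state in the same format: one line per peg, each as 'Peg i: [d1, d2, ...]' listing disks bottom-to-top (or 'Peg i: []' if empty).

After move 1 (1->2):
Peg 0: [4, 3]
Peg 1: [2]
Peg 2: [1]

After move 2 (2->1):
Peg 0: [4, 3]
Peg 1: [2, 1]
Peg 2: []

After move 3 (1->2):
Peg 0: [4, 3]
Peg 1: [2]
Peg 2: [1]

After move 4 (2->1):
Peg 0: [4, 3]
Peg 1: [2, 1]
Peg 2: []

After move 5 (1->2):
Peg 0: [4, 3]
Peg 1: [2]
Peg 2: [1]

After move 6 (2->0):
Peg 0: [4, 3, 1]
Peg 1: [2]
Peg 2: []

Answer: Peg 0: [4, 3, 1]
Peg 1: [2]
Peg 2: []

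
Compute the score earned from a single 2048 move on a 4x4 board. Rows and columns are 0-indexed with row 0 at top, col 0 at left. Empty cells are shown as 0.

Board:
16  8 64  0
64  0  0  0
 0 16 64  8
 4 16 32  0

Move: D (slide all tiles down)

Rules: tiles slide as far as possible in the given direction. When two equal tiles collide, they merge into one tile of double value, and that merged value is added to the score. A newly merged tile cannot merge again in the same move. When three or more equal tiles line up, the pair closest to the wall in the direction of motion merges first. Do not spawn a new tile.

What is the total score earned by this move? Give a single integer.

Answer: 160

Derivation:
Slide down:
col 0: [16, 64, 0, 4] -> [0, 16, 64, 4]  score +0 (running 0)
col 1: [8, 0, 16, 16] -> [0, 0, 8, 32]  score +32 (running 32)
col 2: [64, 0, 64, 32] -> [0, 0, 128, 32]  score +128 (running 160)
col 3: [0, 0, 8, 0] -> [0, 0, 0, 8]  score +0 (running 160)
Board after move:
  0   0   0   0
 16   0   0   0
 64   8 128   0
  4  32  32   8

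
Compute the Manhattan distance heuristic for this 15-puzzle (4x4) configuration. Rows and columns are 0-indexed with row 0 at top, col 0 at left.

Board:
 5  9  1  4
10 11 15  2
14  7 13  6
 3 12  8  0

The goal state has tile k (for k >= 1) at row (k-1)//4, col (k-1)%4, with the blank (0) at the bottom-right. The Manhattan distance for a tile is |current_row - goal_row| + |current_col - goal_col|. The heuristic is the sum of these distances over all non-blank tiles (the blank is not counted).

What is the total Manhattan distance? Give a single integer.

Answer: 36

Derivation:
Tile 5: at (0,0), goal (1,0), distance |0-1|+|0-0| = 1
Tile 9: at (0,1), goal (2,0), distance |0-2|+|1-0| = 3
Tile 1: at (0,2), goal (0,0), distance |0-0|+|2-0| = 2
Tile 4: at (0,3), goal (0,3), distance |0-0|+|3-3| = 0
Tile 10: at (1,0), goal (2,1), distance |1-2|+|0-1| = 2
Tile 11: at (1,1), goal (2,2), distance |1-2|+|1-2| = 2
Tile 15: at (1,2), goal (3,2), distance |1-3|+|2-2| = 2
Tile 2: at (1,3), goal (0,1), distance |1-0|+|3-1| = 3
Tile 14: at (2,0), goal (3,1), distance |2-3|+|0-1| = 2
Tile 7: at (2,1), goal (1,2), distance |2-1|+|1-2| = 2
Tile 13: at (2,2), goal (3,0), distance |2-3|+|2-0| = 3
Tile 6: at (2,3), goal (1,1), distance |2-1|+|3-1| = 3
Tile 3: at (3,0), goal (0,2), distance |3-0|+|0-2| = 5
Tile 12: at (3,1), goal (2,3), distance |3-2|+|1-3| = 3
Tile 8: at (3,2), goal (1,3), distance |3-1|+|2-3| = 3
Sum: 1 + 3 + 2 + 0 + 2 + 2 + 2 + 3 + 2 + 2 + 3 + 3 + 5 + 3 + 3 = 36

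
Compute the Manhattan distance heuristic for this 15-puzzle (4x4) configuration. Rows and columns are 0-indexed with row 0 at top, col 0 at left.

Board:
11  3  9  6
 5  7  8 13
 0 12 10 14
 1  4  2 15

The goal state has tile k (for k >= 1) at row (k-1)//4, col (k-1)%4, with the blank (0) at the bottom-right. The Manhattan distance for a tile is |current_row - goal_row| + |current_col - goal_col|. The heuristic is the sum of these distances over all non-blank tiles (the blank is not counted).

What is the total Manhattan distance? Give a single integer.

Tile 11: at (0,0), goal (2,2), distance |0-2|+|0-2| = 4
Tile 3: at (0,1), goal (0,2), distance |0-0|+|1-2| = 1
Tile 9: at (0,2), goal (2,0), distance |0-2|+|2-0| = 4
Tile 6: at (0,3), goal (1,1), distance |0-1|+|3-1| = 3
Tile 5: at (1,0), goal (1,0), distance |1-1|+|0-0| = 0
Tile 7: at (1,1), goal (1,2), distance |1-1|+|1-2| = 1
Tile 8: at (1,2), goal (1,3), distance |1-1|+|2-3| = 1
Tile 13: at (1,3), goal (3,0), distance |1-3|+|3-0| = 5
Tile 12: at (2,1), goal (2,3), distance |2-2|+|1-3| = 2
Tile 10: at (2,2), goal (2,1), distance |2-2|+|2-1| = 1
Tile 14: at (2,3), goal (3,1), distance |2-3|+|3-1| = 3
Tile 1: at (3,0), goal (0,0), distance |3-0|+|0-0| = 3
Tile 4: at (3,1), goal (0,3), distance |3-0|+|1-3| = 5
Tile 2: at (3,2), goal (0,1), distance |3-0|+|2-1| = 4
Tile 15: at (3,3), goal (3,2), distance |3-3|+|3-2| = 1
Sum: 4 + 1 + 4 + 3 + 0 + 1 + 1 + 5 + 2 + 1 + 3 + 3 + 5 + 4 + 1 = 38

Answer: 38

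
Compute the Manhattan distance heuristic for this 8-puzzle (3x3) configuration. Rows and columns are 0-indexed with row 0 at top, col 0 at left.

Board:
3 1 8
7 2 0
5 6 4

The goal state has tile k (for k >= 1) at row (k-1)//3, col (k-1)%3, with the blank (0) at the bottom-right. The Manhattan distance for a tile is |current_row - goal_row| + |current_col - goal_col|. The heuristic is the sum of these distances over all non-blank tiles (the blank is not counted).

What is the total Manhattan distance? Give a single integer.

Tile 3: (0,0)->(0,2) = 2
Tile 1: (0,1)->(0,0) = 1
Tile 8: (0,2)->(2,1) = 3
Tile 7: (1,0)->(2,0) = 1
Tile 2: (1,1)->(0,1) = 1
Tile 5: (2,0)->(1,1) = 2
Tile 6: (2,1)->(1,2) = 2
Tile 4: (2,2)->(1,0) = 3
Sum: 2 + 1 + 3 + 1 + 1 + 2 + 2 + 3 = 15

Answer: 15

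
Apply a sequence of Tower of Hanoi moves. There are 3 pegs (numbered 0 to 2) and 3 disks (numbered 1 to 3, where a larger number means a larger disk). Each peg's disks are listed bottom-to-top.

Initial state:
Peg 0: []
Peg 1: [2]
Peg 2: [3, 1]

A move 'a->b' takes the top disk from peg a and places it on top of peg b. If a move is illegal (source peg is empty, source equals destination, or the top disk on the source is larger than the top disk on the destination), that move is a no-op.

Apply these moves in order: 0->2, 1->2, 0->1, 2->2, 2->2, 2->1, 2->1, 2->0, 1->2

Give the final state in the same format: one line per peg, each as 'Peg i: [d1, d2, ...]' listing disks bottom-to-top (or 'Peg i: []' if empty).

After move 1 (0->2):
Peg 0: []
Peg 1: [2]
Peg 2: [3, 1]

After move 2 (1->2):
Peg 0: []
Peg 1: [2]
Peg 2: [3, 1]

After move 3 (0->1):
Peg 0: []
Peg 1: [2]
Peg 2: [3, 1]

After move 4 (2->2):
Peg 0: []
Peg 1: [2]
Peg 2: [3, 1]

After move 5 (2->2):
Peg 0: []
Peg 1: [2]
Peg 2: [3, 1]

After move 6 (2->1):
Peg 0: []
Peg 1: [2, 1]
Peg 2: [3]

After move 7 (2->1):
Peg 0: []
Peg 1: [2, 1]
Peg 2: [3]

After move 8 (2->0):
Peg 0: [3]
Peg 1: [2, 1]
Peg 2: []

After move 9 (1->2):
Peg 0: [3]
Peg 1: [2]
Peg 2: [1]

Answer: Peg 0: [3]
Peg 1: [2]
Peg 2: [1]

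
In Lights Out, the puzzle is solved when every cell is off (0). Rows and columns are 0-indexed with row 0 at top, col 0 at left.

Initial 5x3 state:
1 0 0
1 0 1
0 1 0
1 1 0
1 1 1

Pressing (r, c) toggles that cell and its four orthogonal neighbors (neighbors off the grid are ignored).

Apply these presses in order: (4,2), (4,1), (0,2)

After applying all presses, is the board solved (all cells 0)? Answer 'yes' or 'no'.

Answer: no

Derivation:
After press 1 at (4,2):
1 0 0
1 0 1
0 1 0
1 1 1
1 0 0

After press 2 at (4,1):
1 0 0
1 0 1
0 1 0
1 0 1
0 1 1

After press 3 at (0,2):
1 1 1
1 0 0
0 1 0
1 0 1
0 1 1

Lights still on: 9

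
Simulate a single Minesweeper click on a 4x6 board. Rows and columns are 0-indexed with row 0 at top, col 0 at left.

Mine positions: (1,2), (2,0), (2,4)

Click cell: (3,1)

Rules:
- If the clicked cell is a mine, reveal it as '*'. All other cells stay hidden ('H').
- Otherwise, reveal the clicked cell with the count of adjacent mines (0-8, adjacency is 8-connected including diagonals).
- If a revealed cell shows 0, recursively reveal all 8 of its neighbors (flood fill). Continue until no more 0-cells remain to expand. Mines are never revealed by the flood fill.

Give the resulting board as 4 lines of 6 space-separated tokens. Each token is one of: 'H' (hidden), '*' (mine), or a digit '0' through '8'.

H H H H H H
H H H H H H
H H H H H H
H 1 H H H H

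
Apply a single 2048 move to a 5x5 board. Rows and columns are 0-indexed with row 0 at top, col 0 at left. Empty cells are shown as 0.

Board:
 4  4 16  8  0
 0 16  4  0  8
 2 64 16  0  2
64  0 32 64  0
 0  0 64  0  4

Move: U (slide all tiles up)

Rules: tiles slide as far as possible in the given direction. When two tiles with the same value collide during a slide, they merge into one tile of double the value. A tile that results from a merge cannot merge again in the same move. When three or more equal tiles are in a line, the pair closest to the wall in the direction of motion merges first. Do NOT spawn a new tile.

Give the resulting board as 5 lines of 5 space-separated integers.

Answer:  4  4 16  8  8
 2 16  4 64  2
64 64 16  0  4
 0  0 32  0  0
 0  0 64  0  0

Derivation:
Slide up:
col 0: [4, 0, 2, 64, 0] -> [4, 2, 64, 0, 0]
col 1: [4, 16, 64, 0, 0] -> [4, 16, 64, 0, 0]
col 2: [16, 4, 16, 32, 64] -> [16, 4, 16, 32, 64]
col 3: [8, 0, 0, 64, 0] -> [8, 64, 0, 0, 0]
col 4: [0, 8, 2, 0, 4] -> [8, 2, 4, 0, 0]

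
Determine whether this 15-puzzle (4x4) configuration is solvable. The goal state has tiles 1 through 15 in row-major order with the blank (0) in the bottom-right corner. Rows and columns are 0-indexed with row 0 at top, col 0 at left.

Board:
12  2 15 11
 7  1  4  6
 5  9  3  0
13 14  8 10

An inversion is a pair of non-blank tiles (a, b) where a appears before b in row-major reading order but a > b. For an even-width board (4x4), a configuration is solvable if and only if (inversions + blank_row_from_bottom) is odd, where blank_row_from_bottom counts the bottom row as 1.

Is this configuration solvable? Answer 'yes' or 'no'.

Inversions: 48
Blank is in row 2 (0-indexed from top), which is row 2 counting from the bottom (bottom = 1).
48 + 2 = 50, which is even, so the puzzle is not solvable.

Answer: no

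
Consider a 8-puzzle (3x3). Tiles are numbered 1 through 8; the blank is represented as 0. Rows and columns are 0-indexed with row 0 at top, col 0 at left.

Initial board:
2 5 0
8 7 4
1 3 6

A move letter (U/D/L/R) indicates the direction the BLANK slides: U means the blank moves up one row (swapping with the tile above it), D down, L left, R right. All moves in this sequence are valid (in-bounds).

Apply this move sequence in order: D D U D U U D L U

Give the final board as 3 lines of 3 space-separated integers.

Answer: 2 0 4
8 5 7
1 3 6

Derivation:
After move 1 (D):
2 5 4
8 7 0
1 3 6

After move 2 (D):
2 5 4
8 7 6
1 3 0

After move 3 (U):
2 5 4
8 7 0
1 3 6

After move 4 (D):
2 5 4
8 7 6
1 3 0

After move 5 (U):
2 5 4
8 7 0
1 3 6

After move 6 (U):
2 5 0
8 7 4
1 3 6

After move 7 (D):
2 5 4
8 7 0
1 3 6

After move 8 (L):
2 5 4
8 0 7
1 3 6

After move 9 (U):
2 0 4
8 5 7
1 3 6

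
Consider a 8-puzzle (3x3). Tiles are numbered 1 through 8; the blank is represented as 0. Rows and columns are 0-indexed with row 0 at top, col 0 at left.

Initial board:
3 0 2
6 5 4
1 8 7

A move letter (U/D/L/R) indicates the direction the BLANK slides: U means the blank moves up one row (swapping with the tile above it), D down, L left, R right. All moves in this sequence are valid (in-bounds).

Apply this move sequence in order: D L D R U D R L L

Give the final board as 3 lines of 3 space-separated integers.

Answer: 3 5 2
1 6 4
0 8 7

Derivation:
After move 1 (D):
3 5 2
6 0 4
1 8 7

After move 2 (L):
3 5 2
0 6 4
1 8 7

After move 3 (D):
3 5 2
1 6 4
0 8 7

After move 4 (R):
3 5 2
1 6 4
8 0 7

After move 5 (U):
3 5 2
1 0 4
8 6 7

After move 6 (D):
3 5 2
1 6 4
8 0 7

After move 7 (R):
3 5 2
1 6 4
8 7 0

After move 8 (L):
3 5 2
1 6 4
8 0 7

After move 9 (L):
3 5 2
1 6 4
0 8 7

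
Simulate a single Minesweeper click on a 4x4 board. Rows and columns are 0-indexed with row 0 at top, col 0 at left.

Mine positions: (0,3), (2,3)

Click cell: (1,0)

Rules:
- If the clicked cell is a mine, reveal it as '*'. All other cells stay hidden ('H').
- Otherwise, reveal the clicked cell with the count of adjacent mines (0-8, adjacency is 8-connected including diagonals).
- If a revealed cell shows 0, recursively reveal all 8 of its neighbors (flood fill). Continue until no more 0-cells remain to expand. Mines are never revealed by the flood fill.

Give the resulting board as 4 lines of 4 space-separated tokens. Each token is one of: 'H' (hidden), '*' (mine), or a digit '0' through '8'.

0 0 1 H
0 0 2 H
0 0 1 H
0 0 1 H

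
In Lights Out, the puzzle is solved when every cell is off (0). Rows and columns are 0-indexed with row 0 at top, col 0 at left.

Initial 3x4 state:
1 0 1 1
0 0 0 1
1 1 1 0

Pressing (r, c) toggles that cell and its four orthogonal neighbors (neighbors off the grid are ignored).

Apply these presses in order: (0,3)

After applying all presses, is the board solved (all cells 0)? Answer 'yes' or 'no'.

Answer: no

Derivation:
After press 1 at (0,3):
1 0 0 0
0 0 0 0
1 1 1 0

Lights still on: 4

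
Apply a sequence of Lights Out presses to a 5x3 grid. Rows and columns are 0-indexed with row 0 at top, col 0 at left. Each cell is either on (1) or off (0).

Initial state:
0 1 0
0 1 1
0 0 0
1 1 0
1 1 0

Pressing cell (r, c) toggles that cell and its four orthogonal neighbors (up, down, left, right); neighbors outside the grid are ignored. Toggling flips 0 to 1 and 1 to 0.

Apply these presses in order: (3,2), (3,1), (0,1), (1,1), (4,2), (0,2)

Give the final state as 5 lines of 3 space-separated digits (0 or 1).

Answer: 1 0 0
1 1 1
0 0 1
0 1 1
1 1 0

Derivation:
After press 1 at (3,2):
0 1 0
0 1 1
0 0 1
1 0 1
1 1 1

After press 2 at (3,1):
0 1 0
0 1 1
0 1 1
0 1 0
1 0 1

After press 3 at (0,1):
1 0 1
0 0 1
0 1 1
0 1 0
1 0 1

After press 4 at (1,1):
1 1 1
1 1 0
0 0 1
0 1 0
1 0 1

After press 5 at (4,2):
1 1 1
1 1 0
0 0 1
0 1 1
1 1 0

After press 6 at (0,2):
1 0 0
1 1 1
0 0 1
0 1 1
1 1 0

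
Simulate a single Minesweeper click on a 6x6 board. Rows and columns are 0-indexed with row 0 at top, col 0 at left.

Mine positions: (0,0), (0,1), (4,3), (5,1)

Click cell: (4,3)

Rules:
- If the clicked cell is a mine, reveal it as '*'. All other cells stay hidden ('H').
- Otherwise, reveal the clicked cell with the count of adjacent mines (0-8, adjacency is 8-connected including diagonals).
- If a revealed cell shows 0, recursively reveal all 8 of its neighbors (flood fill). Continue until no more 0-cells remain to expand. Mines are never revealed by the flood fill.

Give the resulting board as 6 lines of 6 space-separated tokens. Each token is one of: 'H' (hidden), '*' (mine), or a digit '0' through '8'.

H H H H H H
H H H H H H
H H H H H H
H H H H H H
H H H * H H
H H H H H H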